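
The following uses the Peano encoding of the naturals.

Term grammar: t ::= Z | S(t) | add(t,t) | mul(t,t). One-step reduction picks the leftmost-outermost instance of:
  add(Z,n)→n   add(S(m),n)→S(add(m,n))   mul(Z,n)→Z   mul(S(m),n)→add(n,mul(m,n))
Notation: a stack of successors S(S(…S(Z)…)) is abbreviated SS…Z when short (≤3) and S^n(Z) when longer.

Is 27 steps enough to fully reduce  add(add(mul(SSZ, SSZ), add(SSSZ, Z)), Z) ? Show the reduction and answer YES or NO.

Answer: YES — reaches normal form S^7(Z) in 26 ≤ 27 steps

Working:
  start: add(add(mul(SSZ, SSZ), add(SSSZ, Z)), Z)
  [1] add(add(add(SSZ, mul(SZ, SSZ)), add(SSSZ, Z)), Z)
  [2] add(add(S(add(SZ, mul(SZ, SSZ))), add(SSSZ, Z)), Z)
  [3] add(S(add(add(SZ, mul(SZ, SSZ)), add(SSSZ, Z))), Z)
  [4] S(add(add(add(SZ, mul(SZ, SSZ)), add(SSSZ, Z)), Z))
  [5] S(add(add(S(add(Z, mul(SZ, SSZ))), add(SSSZ, Z)), Z))
  [6] S(add(S(add(add(Z, mul(SZ, SSZ)), add(SSSZ, Z))), Z))
  [7] S(S(add(add(add(Z, mul(SZ, SSZ)), add(SSSZ, Z)), Z)))
  [8] S(S(add(add(mul(SZ, SSZ), add(SSSZ, Z)), Z)))
  [9] S(S(add(add(add(SSZ, mul(Z, SSZ)), add(SSSZ, Z)), Z)))
  [10] S(S(add(add(S(add(SZ, mul(Z, SSZ))), add(SSSZ, Z)), Z)))
  [11] S(S(add(S(add(add(SZ, mul(Z, SSZ)), add(SSSZ, Z))), Z)))
  [12] S(S(S(add(add(add(SZ, mul(Z, SSZ)), add(SSSZ, Z)), Z))))
  [13] S(S(S(add(add(S(add(Z, mul(Z, SSZ))), add(SSSZ, Z)), Z))))
  [14] S(S(S(add(S(add(add(Z, mul(Z, SSZ)), add(SSSZ, Z))), Z))))
  [15] S(S(S(S(add(add(add(Z, mul(Z, SSZ)), add(SSSZ, Z)), Z)))))
  [16] S(S(S(S(add(add(mul(Z, SSZ), add(SSSZ, Z)), Z)))))
  [17] S(S(S(S(add(add(Z, add(SSSZ, Z)), Z)))))
  [18] S(S(S(S(add(add(SSSZ, Z), Z)))))
  [19] S(S(S(S(add(S(add(SSZ, Z)), Z)))))
  [20] S(S(S(S(S(add(add(SSZ, Z), Z))))))
  [21] S(S(S(S(S(add(S(add(SZ, Z)), Z))))))
  [22] S(S(S(S(S(S(add(add(SZ, Z), Z)))))))
  [23] S(S(S(S(S(S(add(S(add(Z, Z)), Z)))))))
  [24] S(S(S(S(S(S(S(add(add(Z, Z), Z))))))))
  [25] S(S(S(S(S(S(S(add(Z, Z))))))))
  [26] S^7(Z)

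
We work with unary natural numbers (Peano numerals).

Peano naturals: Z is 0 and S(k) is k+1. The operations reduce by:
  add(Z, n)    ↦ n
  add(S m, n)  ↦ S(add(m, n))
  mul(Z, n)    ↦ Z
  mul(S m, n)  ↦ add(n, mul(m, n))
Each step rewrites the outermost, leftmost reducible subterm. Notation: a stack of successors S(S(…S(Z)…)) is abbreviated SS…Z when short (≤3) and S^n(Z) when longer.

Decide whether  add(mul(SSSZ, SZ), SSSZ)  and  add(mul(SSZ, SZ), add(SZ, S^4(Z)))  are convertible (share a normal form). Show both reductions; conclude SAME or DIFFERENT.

Term A:
  start: add(mul(SSSZ, SZ), SSSZ)
  →1  add(add(SZ, mul(SSZ, SZ)), SSSZ)
  →2  add(S(add(Z, mul(SSZ, SZ))), SSSZ)
  →3  S(add(add(Z, mul(SSZ, SZ)), SSSZ))
  →4  S(add(mul(SSZ, SZ), SSSZ))
  →5  S(add(add(SZ, mul(SZ, SZ)), SSSZ))
  →6  S(add(S(add(Z, mul(SZ, SZ))), SSSZ))
  →7  S(S(add(add(Z, mul(SZ, SZ)), SSSZ)))
  →8  S(S(add(mul(SZ, SZ), SSSZ)))
  →9  S(S(add(add(SZ, mul(Z, SZ)), SSSZ)))
  →10  S(S(add(S(add(Z, mul(Z, SZ))), SSSZ)))
  →11  S(S(S(add(add(Z, mul(Z, SZ)), SSSZ))))
  →12  S(S(S(add(mul(Z, SZ), SSSZ))))
  →13  S(S(S(add(Z, SSSZ))))
  →14  S^6(Z)

Term B:
  start: add(mul(SSZ, SZ), add(SZ, S^4(Z)))
  →1  add(add(SZ, mul(SZ, SZ)), add(SZ, S^4(Z)))
  →2  add(S(add(Z, mul(SZ, SZ))), add(SZ, S^4(Z)))
  →3  S(add(add(Z, mul(SZ, SZ)), add(SZ, S^4(Z))))
  →4  S(add(mul(SZ, SZ), add(SZ, S^4(Z))))
  →5  S(add(add(SZ, mul(Z, SZ)), add(SZ, S^4(Z))))
  →6  S(add(S(add(Z, mul(Z, SZ))), add(SZ, S^4(Z))))
  →7  S(S(add(add(Z, mul(Z, SZ)), add(SZ, S^4(Z)))))
  →8  S(S(add(mul(Z, SZ), add(SZ, S^4(Z)))))
  →9  S(S(add(Z, add(SZ, S^4(Z)))))
  →10  S(S(add(SZ, S^4(Z))))
  →11  S(S(S(add(Z, S^4(Z)))))
  →12  S^7(Z)

Answer: DIFFERENT — A ⇓ S^6(Z), B ⇓ S^7(Z)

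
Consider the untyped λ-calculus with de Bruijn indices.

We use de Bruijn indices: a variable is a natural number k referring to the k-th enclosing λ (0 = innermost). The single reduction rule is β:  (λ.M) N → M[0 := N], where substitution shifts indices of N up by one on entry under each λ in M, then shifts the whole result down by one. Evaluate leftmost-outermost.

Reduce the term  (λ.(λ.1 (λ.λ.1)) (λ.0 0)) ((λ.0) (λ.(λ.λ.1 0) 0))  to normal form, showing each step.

Answer: normal form = λ.λ.1  (in 6 steps)

Working:
  start: (λ.(λ.1 (λ.λ.1)) (λ.0 0)) ((λ.0) (λ.(λ.λ.1 0) 0))
  →1  (λ.(λ.0) (λ.(λ.λ.1 0) 0) (λ.λ.1)) (λ.0 0)
  →2  (λ.0) (λ.(λ.λ.1 0) 0) (λ.λ.1)
  →3  (λ.(λ.λ.1 0) 0) (λ.λ.1)
  →4  (λ.λ.1 0) (λ.λ.1)
  →5  λ.(λ.λ.1) 0
  →6  λ.λ.1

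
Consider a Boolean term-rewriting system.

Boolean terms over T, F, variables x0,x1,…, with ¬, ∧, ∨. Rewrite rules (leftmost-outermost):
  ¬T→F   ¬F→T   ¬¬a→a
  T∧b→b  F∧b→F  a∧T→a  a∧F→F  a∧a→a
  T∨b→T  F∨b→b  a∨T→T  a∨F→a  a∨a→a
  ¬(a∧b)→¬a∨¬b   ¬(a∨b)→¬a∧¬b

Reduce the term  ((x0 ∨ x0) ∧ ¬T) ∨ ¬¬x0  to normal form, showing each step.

Answer: normal form = x0  (in 5 steps)

Derivation:
  start: ((x0 ∨ x0) ∧ ¬T) ∨ ¬¬x0
  [1] (x0 ∧ ¬T) ∨ ¬¬x0
  [2] (x0 ∧ F) ∨ ¬¬x0
  [3] F ∨ ¬¬x0
  [4] ¬¬x0
  [5] x0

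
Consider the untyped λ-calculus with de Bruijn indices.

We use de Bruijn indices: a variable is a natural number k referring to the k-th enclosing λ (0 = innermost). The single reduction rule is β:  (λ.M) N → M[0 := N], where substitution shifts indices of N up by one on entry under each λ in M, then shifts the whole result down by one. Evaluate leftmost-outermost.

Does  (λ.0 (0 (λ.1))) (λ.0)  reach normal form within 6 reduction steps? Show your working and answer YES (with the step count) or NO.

Answer: YES — reaches normal form λ.λ.0 in 3 ≤ 6 steps

Working:
  start: (λ.0 (0 (λ.1))) (λ.0)
  step 1: (λ.0) ((λ.0) (λ.λ.0))
  step 2: (λ.0) (λ.λ.0)
  step 3: λ.λ.0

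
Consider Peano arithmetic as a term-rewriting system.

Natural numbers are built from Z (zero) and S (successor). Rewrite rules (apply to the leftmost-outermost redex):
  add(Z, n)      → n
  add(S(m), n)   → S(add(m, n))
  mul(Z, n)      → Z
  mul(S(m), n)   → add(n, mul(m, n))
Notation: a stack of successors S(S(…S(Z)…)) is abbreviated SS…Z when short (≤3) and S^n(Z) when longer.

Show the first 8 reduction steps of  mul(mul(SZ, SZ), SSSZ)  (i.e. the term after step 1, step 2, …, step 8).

Answer: after 8 steps: S(S(S(mul(mul(Z, SZ), SSSZ))))

Working:
  start: mul(mul(SZ, SZ), SSSZ)
  step 1: mul(add(SZ, mul(Z, SZ)), SSSZ)
  step 2: mul(S(add(Z, mul(Z, SZ))), SSSZ)
  step 3: add(SSSZ, mul(add(Z, mul(Z, SZ)), SSSZ))
  step 4: S(add(SSZ, mul(add(Z, mul(Z, SZ)), SSSZ)))
  step 5: S(S(add(SZ, mul(add(Z, mul(Z, SZ)), SSSZ))))
  step 6: S(S(S(add(Z, mul(add(Z, mul(Z, SZ)), SSSZ)))))
  step 7: S(S(S(mul(add(Z, mul(Z, SZ)), SSSZ))))
  step 8: S(S(S(mul(mul(Z, SZ), SSSZ))))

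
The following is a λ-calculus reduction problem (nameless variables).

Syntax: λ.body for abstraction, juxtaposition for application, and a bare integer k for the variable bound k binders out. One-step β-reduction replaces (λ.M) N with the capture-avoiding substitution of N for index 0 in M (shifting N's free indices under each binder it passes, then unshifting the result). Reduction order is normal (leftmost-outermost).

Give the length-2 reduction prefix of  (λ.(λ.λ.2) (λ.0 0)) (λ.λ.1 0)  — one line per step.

Answer: after 2 steps: λ.λ.λ.1 0

Derivation:
  start: (λ.(λ.λ.2) (λ.0 0)) (λ.λ.1 0)
  step 1: (λ.λ.λ.λ.1 0) (λ.0 0)
  step 2: λ.λ.λ.1 0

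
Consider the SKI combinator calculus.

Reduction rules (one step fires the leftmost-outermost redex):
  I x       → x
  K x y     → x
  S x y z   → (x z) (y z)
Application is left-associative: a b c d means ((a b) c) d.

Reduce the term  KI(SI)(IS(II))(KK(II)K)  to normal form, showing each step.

  start: KI(SI)(IS(II))(KK(II)K)
  →1  I(IS(II))(KK(II)K)
  →2  IS(II)(KK(II)K)
  →3  S(II)(KK(II)K)
  →4  SI(KK(II)K)
  →5  SI(KK)

Answer: normal form = SI(KK)  (in 5 steps)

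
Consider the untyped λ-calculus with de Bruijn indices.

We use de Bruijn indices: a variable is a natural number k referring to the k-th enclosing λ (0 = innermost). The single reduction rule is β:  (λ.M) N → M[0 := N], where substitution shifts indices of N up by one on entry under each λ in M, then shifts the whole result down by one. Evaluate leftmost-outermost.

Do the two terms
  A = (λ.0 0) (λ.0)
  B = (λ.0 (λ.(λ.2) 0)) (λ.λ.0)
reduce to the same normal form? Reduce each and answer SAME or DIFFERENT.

Term A:
  start: (λ.0 0) (λ.0)
  step 1: (λ.0) (λ.0)
  step 2: λ.0

Term B:
  start: (λ.0 (λ.(λ.2) 0)) (λ.λ.0)
  step 1: (λ.λ.0) (λ.(λ.λ.λ.0) 0)
  step 2: λ.0

Answer: SAME — A ⇓ λ.0, B ⇓ λ.0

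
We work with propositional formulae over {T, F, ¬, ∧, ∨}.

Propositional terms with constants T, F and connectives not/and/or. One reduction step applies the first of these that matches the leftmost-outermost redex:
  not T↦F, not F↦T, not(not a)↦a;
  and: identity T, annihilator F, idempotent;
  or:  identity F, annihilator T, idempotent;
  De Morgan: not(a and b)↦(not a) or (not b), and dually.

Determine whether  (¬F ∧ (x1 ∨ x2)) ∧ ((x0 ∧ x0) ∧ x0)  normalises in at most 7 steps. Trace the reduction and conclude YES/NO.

  start: (¬F ∧ (x1 ∨ x2)) ∧ ((x0 ∧ x0) ∧ x0)
  step 1: (T ∧ (x1 ∨ x2)) ∧ ((x0 ∧ x0) ∧ x0)
  step 2: (x1 ∨ x2) ∧ ((x0 ∧ x0) ∧ x0)
  step 3: (x1 ∨ x2) ∧ (x0 ∧ x0)
  step 4: (x1 ∨ x2) ∧ x0

Answer: YES — reaches normal form (x1 ∨ x2) ∧ x0 in 4 ≤ 7 steps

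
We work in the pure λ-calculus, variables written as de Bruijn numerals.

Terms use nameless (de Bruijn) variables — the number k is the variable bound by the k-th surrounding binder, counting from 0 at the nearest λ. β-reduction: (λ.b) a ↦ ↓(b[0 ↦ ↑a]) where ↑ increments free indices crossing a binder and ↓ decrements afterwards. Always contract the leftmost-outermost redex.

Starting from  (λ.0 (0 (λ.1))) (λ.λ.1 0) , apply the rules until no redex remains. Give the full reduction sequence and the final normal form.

Answer: normal form = λ.λ.λ.1 0  (in 5 steps)

Derivation:
  start: (λ.0 (0 (λ.1))) (λ.λ.1 0)
  [1] (λ.λ.1 0) ((λ.λ.1 0) (λ.λ.λ.1 0))
  [2] λ.(λ.λ.1 0) (λ.λ.λ.1 0) 0
  [3] λ.(λ.(λ.λ.λ.1 0) 0) 0
  [4] λ.(λ.λ.λ.1 0) 0
  [5] λ.λ.λ.1 0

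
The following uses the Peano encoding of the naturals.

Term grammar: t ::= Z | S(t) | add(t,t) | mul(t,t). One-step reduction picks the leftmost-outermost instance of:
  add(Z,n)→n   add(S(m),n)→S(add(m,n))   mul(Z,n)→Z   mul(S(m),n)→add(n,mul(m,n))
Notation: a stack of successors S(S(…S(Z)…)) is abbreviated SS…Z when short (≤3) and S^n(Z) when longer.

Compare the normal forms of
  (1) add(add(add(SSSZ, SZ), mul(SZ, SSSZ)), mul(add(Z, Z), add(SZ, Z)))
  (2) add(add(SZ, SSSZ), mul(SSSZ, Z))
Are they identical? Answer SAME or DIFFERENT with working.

Term A:
  start: add(add(add(SSSZ, SZ), mul(SZ, SSSZ)), mul(add(Z, Z), add(SZ, Z)))
  →1  add(add(S(add(SSZ, SZ)), mul(SZ, SSSZ)), mul(add(Z, Z), add(SZ, Z)))
  →2  add(S(add(add(SSZ, SZ), mul(SZ, SSSZ))), mul(add(Z, Z), add(SZ, Z)))
  →3  S(add(add(add(SSZ, SZ), mul(SZ, SSSZ)), mul(add(Z, Z), add(SZ, Z))))
  →4  S(add(add(S(add(SZ, SZ)), mul(SZ, SSSZ)), mul(add(Z, Z), add(SZ, Z))))
  →5  S(add(S(add(add(SZ, SZ), mul(SZ, SSSZ))), mul(add(Z, Z), add(SZ, Z))))
  →6  S(S(add(add(add(SZ, SZ), mul(SZ, SSSZ)), mul(add(Z, Z), add(SZ, Z)))))
  →7  S(S(add(add(S(add(Z, SZ)), mul(SZ, SSSZ)), mul(add(Z, Z), add(SZ, Z)))))
  →8  S(S(add(S(add(add(Z, SZ), mul(SZ, SSSZ))), mul(add(Z, Z), add(SZ, Z)))))
  →9  S(S(S(add(add(add(Z, SZ), mul(SZ, SSSZ)), mul(add(Z, Z), add(SZ, Z))))))
  →10  S(S(S(add(add(SZ, mul(SZ, SSSZ)), mul(add(Z, Z), add(SZ, Z))))))
  →11  S(S(S(add(S(add(Z, mul(SZ, SSSZ))), mul(add(Z, Z), add(SZ, Z))))))
  →12  S(S(S(S(add(add(Z, mul(SZ, SSSZ)), mul(add(Z, Z), add(SZ, Z)))))))
  →13  S(S(S(S(add(mul(SZ, SSSZ), mul(add(Z, Z), add(SZ, Z)))))))
  →14  S(S(S(S(add(add(SSSZ, mul(Z, SSSZ)), mul(add(Z, Z), add(SZ, Z)))))))
  →15  S(S(S(S(add(S(add(SSZ, mul(Z, SSSZ))), mul(add(Z, Z), add(SZ, Z)))))))
  →16  S(S(S(S(S(add(add(SSZ, mul(Z, SSSZ)), mul(add(Z, Z), add(SZ, Z))))))))
  →17  S(S(S(S(S(add(S(add(SZ, mul(Z, SSSZ))), mul(add(Z, Z), add(SZ, Z))))))))
  →18  S(S(S(S(S(S(add(add(SZ, mul(Z, SSSZ)), mul(add(Z, Z), add(SZ, Z)))))))))
  →19  S(S(S(S(S(S(add(S(add(Z, mul(Z, SSSZ))), mul(add(Z, Z), add(SZ, Z)))))))))
  →20  S(S(S(S(S(S(S(add(add(Z, mul(Z, SSSZ)), mul(add(Z, Z), add(SZ, Z))))))))))
  →21  S(S(S(S(S(S(S(add(mul(Z, SSSZ), mul(add(Z, Z), add(SZ, Z))))))))))
  →22  S(S(S(S(S(S(S(add(Z, mul(add(Z, Z), add(SZ, Z))))))))))
  →23  S(S(S(S(S(S(S(mul(add(Z, Z), add(SZ, Z)))))))))
  →24  S(S(S(S(S(S(S(mul(Z, add(SZ, Z)))))))))
  →25  S^7(Z)

Term B:
  start: add(add(SZ, SSSZ), mul(SSSZ, Z))
  →1  add(S(add(Z, SSSZ)), mul(SSSZ, Z))
  →2  S(add(add(Z, SSSZ), mul(SSSZ, Z)))
  →3  S(add(SSSZ, mul(SSSZ, Z)))
  →4  S(S(add(SSZ, mul(SSSZ, Z))))
  →5  S(S(S(add(SZ, mul(SSSZ, Z)))))
  →6  S(S(S(S(add(Z, mul(SSSZ, Z))))))
  →7  S(S(S(S(mul(SSSZ, Z)))))
  →8  S(S(S(S(add(Z, mul(SSZ, Z))))))
  →9  S(S(S(S(mul(SSZ, Z)))))
  →10  S(S(S(S(add(Z, mul(SZ, Z))))))
  →11  S(S(S(S(mul(SZ, Z)))))
  →12  S(S(S(S(add(Z, mul(Z, Z))))))
  →13  S(S(S(S(mul(Z, Z)))))
  →14  S^4(Z)

Answer: DIFFERENT — A ⇓ S^7(Z), B ⇓ S^4(Z)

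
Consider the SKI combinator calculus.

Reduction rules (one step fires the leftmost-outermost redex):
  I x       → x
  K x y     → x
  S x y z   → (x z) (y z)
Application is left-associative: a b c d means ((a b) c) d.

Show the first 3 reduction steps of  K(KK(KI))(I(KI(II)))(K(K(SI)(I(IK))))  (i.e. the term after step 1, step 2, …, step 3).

  start: K(KK(KI))(I(KI(II)))(K(K(SI)(I(IK))))
  →1  KK(KI)(K(K(SI)(I(IK))))
  →2  K(K(K(SI)(I(IK))))
  →3  K(K(SI))

Answer: after 3 steps: K(K(SI))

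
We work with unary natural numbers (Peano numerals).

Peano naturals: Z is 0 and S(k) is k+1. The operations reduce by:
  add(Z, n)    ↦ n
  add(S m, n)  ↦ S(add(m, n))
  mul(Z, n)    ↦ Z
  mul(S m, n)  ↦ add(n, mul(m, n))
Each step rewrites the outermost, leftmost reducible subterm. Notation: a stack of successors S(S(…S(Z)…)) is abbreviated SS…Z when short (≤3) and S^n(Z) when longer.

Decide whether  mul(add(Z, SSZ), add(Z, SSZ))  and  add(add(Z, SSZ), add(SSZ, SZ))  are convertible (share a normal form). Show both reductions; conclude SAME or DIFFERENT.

Answer: DIFFERENT — A ⇓ S^4(Z), B ⇓ S^5(Z)

Derivation:
Term A:
  start: mul(add(Z, SSZ), add(Z, SSZ))
  step 1: mul(SSZ, add(Z, SSZ))
  step 2: add(add(Z, SSZ), mul(SZ, add(Z, SSZ)))
  step 3: add(SSZ, mul(SZ, add(Z, SSZ)))
  step 4: S(add(SZ, mul(SZ, add(Z, SSZ))))
  step 5: S(S(add(Z, mul(SZ, add(Z, SSZ)))))
  step 6: S(S(mul(SZ, add(Z, SSZ))))
  step 7: S(S(add(add(Z, SSZ), mul(Z, add(Z, SSZ)))))
  step 8: S(S(add(SSZ, mul(Z, add(Z, SSZ)))))
  step 9: S(S(S(add(SZ, mul(Z, add(Z, SSZ))))))
  step 10: S(S(S(S(add(Z, mul(Z, add(Z, SSZ)))))))
  step 11: S(S(S(S(mul(Z, add(Z, SSZ))))))
  step 12: S^4(Z)

Term B:
  start: add(add(Z, SSZ), add(SSZ, SZ))
  step 1: add(SSZ, add(SSZ, SZ))
  step 2: S(add(SZ, add(SSZ, SZ)))
  step 3: S(S(add(Z, add(SSZ, SZ))))
  step 4: S(S(add(SSZ, SZ)))
  step 5: S(S(S(add(SZ, SZ))))
  step 6: S(S(S(S(add(Z, SZ)))))
  step 7: S^5(Z)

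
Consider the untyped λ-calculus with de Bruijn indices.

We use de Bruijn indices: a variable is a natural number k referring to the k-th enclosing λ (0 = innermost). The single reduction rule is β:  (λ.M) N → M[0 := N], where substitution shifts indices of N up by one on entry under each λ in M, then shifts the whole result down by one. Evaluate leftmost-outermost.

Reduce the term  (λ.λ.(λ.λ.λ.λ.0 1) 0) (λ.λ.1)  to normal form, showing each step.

  start: (λ.λ.(λ.λ.λ.λ.0 1) 0) (λ.λ.1)
  [1] λ.(λ.λ.λ.λ.0 1) 0
  [2] λ.λ.λ.λ.0 1

Answer: normal form = λ.λ.λ.λ.0 1  (in 2 steps)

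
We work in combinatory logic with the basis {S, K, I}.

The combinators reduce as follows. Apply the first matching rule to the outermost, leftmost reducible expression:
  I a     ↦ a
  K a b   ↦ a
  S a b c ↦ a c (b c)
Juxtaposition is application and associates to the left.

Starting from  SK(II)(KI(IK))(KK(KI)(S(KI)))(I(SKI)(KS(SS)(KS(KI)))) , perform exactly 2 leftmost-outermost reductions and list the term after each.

Answer: after 2 steps: KI(IK)(KK(KI)(S(KI)))(I(SKI)(KS(SS)(KS(KI))))

Derivation:
  start: SK(II)(KI(IK))(KK(KI)(S(KI)))(I(SKI)(KS(SS)(KS(KI))))
  step 1: K(KI(IK))(II(KI(IK)))(KK(KI)(S(KI)))(I(SKI)(KS(SS)(KS(KI))))
  step 2: KI(IK)(KK(KI)(S(KI)))(I(SKI)(KS(SS)(KS(KI))))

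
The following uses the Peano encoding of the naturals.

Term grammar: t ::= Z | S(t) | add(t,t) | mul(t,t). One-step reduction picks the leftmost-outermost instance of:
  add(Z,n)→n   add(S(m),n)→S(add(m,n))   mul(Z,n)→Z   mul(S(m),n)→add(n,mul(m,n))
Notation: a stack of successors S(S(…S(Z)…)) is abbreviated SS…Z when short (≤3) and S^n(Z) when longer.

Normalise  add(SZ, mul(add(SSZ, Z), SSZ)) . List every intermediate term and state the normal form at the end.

Answer: normal form = S^5(Z)  (in 14 steps)

Working:
  start: add(SZ, mul(add(SSZ, Z), SSZ))
  [1] S(add(Z, mul(add(SSZ, Z), SSZ)))
  [2] S(mul(add(SSZ, Z), SSZ))
  [3] S(mul(S(add(SZ, Z)), SSZ))
  [4] S(add(SSZ, mul(add(SZ, Z), SSZ)))
  [5] S(S(add(SZ, mul(add(SZ, Z), SSZ))))
  [6] S(S(S(add(Z, mul(add(SZ, Z), SSZ)))))
  [7] S(S(S(mul(add(SZ, Z), SSZ))))
  [8] S(S(S(mul(S(add(Z, Z)), SSZ))))
  [9] S(S(S(add(SSZ, mul(add(Z, Z), SSZ)))))
  [10] S(S(S(S(add(SZ, mul(add(Z, Z), SSZ))))))
  [11] S(S(S(S(S(add(Z, mul(add(Z, Z), SSZ)))))))
  [12] S(S(S(S(S(mul(add(Z, Z), SSZ))))))
  [13] S(S(S(S(S(mul(Z, SSZ))))))
  [14] S^5(Z)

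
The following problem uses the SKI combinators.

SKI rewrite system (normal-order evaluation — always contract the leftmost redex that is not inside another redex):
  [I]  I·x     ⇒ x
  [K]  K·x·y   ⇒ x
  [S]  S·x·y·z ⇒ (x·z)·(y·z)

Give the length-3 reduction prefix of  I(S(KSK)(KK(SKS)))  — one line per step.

Answer: after 3 steps: SSK

Reduction:
  start: I(S(KSK)(KK(SKS)))
  [1] S(KSK)(KK(SKS))
  [2] SS(KK(SKS))
  [3] SSK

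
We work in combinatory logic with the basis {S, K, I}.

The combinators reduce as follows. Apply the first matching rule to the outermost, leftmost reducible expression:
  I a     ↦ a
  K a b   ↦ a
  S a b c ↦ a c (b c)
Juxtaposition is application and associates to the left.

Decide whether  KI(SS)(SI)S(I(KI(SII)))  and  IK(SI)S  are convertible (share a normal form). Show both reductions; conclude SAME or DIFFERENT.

Answer: SAME — A ⇓ SI, B ⇓ SI

Reduction:
Term A:
  start: KI(SS)(SI)S(I(KI(SII)))
  →1  I(SI)S(I(KI(SII)))
  →2  SIS(I(KI(SII)))
  →3  I(I(KI(SII)))(S(I(KI(SII))))
  →4  I(KI(SII))(S(I(KI(SII))))
  →5  KI(SII)(S(I(KI(SII))))
  →6  I(S(I(KI(SII))))
  →7  S(I(KI(SII)))
  →8  S(KI(SII))
  →9  SI

Term B:
  start: IK(SI)S
  →1  K(SI)S
  →2  SI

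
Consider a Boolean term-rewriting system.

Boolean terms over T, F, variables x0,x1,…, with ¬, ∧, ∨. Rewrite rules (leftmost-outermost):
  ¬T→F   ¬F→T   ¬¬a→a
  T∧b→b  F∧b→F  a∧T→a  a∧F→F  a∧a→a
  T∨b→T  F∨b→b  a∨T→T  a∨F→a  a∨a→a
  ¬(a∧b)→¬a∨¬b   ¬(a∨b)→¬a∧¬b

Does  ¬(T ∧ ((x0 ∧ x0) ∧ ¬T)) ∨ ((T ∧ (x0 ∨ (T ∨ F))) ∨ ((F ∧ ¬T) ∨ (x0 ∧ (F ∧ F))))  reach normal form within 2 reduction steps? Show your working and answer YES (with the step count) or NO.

  start: ¬(T ∧ ((x0 ∧ x0) ∧ ¬T)) ∨ ((T ∧ (x0 ∨ (T ∨ F))) ∨ ((F ∧ ¬T) ∨ (x0 ∧ (F ∧ F))))
  [1] (¬T ∨ ¬((x0 ∧ x0) ∧ ¬T)) ∨ ((T ∧ (x0 ∨ (T ∨ F))) ∨ ((F ∧ ¬T) ∨ (x0 ∧ (F ∧ F))))
  [2] (F ∨ ¬((x0 ∧ x0) ∧ ¬T)) ∨ ((T ∧ (x0 ∨ (T ∨ F))) ∨ ((F ∧ ¬T) ∨ (x0 ∧ (F ∧ F))))

Answer: NO — after 2 steps the term is (F ∨ ¬((x0 ∧ x0) ∧ ¬T)) ∨ ((T ∧ (x0 ∨ (T ∨ F))) ∨ ((F ∧ ¬T) ∨ (x0 ∧ (F ∧ F)))), not yet normal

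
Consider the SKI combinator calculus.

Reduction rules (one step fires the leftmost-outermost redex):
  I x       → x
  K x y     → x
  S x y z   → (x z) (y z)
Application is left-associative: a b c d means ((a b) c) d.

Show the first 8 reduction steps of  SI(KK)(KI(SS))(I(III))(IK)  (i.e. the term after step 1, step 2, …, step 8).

  start: SI(KK)(KI(SS))(I(III))(IK)
  →1  I(KI(SS))(KK(KI(SS)))(I(III))(IK)
  →2  KI(SS)(KK(KI(SS)))(I(III))(IK)
  →3  I(KK(KI(SS)))(I(III))(IK)
  →4  KK(KI(SS))(I(III))(IK)
  →5  K(I(III))(IK)
  →6  I(III)
  →7  III
  →8  II

Answer: after 8 steps: II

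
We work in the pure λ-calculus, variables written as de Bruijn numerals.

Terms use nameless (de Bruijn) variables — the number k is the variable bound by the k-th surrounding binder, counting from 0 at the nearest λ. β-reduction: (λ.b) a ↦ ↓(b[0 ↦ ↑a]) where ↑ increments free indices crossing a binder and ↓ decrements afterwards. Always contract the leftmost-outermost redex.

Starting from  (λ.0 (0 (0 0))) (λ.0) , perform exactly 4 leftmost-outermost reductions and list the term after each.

Answer: after 4 steps: λ.0

Reduction:
  start: (λ.0 (0 (0 0))) (λ.0)
  →1  (λ.0) ((λ.0) ((λ.0) (λ.0)))
  →2  (λ.0) ((λ.0) (λ.0))
  →3  (λ.0) (λ.0)
  →4  λ.0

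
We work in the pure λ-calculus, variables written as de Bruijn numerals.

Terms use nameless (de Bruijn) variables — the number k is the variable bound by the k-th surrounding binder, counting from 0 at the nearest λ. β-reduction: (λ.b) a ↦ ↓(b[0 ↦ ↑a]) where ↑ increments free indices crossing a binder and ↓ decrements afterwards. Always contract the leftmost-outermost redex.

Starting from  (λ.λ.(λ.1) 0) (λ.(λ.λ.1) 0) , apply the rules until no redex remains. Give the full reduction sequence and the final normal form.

Answer: normal form = λ.0  (in 2 steps)

Working:
  start: (λ.λ.(λ.1) 0) (λ.(λ.λ.1) 0)
  →1  λ.(λ.1) 0
  →2  λ.0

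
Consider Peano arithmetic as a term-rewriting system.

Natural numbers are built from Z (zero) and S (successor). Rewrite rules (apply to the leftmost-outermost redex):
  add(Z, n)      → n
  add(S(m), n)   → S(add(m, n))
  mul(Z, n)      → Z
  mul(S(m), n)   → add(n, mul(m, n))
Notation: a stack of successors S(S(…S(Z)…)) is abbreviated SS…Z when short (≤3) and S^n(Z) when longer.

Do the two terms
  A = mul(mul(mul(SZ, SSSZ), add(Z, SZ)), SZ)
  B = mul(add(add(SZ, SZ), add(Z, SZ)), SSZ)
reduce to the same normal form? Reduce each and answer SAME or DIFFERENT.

Answer: DIFFERENT — A ⇓ SSSZ, B ⇓ S^6(Z)

Reduction:
Term A:
  start: mul(mul(mul(SZ, SSSZ), add(Z, SZ)), SZ)
  step 1: mul(mul(add(SSSZ, mul(Z, SSSZ)), add(Z, SZ)), SZ)
  step 2: mul(mul(S(add(SSZ, mul(Z, SSSZ))), add(Z, SZ)), SZ)
  step 3: mul(add(add(Z, SZ), mul(add(SSZ, mul(Z, SSSZ)), add(Z, SZ))), SZ)
  step 4: mul(add(SZ, mul(add(SSZ, mul(Z, SSSZ)), add(Z, SZ))), SZ)
  step 5: mul(S(add(Z, mul(add(SSZ, mul(Z, SSSZ)), add(Z, SZ)))), SZ)
  step 6: add(SZ, mul(add(Z, mul(add(SSZ, mul(Z, SSSZ)), add(Z, SZ))), SZ))
  step 7: S(add(Z, mul(add(Z, mul(add(SSZ, mul(Z, SSSZ)), add(Z, SZ))), SZ)))
  step 8: S(mul(add(Z, mul(add(SSZ, mul(Z, SSSZ)), add(Z, SZ))), SZ))
  step 9: S(mul(mul(add(SSZ, mul(Z, SSSZ)), add(Z, SZ)), SZ))
  step 10: S(mul(mul(S(add(SZ, mul(Z, SSSZ))), add(Z, SZ)), SZ))
  step 11: S(mul(add(add(Z, SZ), mul(add(SZ, mul(Z, SSSZ)), add(Z, SZ))), SZ))
  step 12: S(mul(add(SZ, mul(add(SZ, mul(Z, SSSZ)), add(Z, SZ))), SZ))
  step 13: S(mul(S(add(Z, mul(add(SZ, mul(Z, SSSZ)), add(Z, SZ)))), SZ))
  step 14: S(add(SZ, mul(add(Z, mul(add(SZ, mul(Z, SSSZ)), add(Z, SZ))), SZ)))
  step 15: S(S(add(Z, mul(add(Z, mul(add(SZ, mul(Z, SSSZ)), add(Z, SZ))), SZ))))
  step 16: S(S(mul(add(Z, mul(add(SZ, mul(Z, SSSZ)), add(Z, SZ))), SZ)))
  step 17: S(S(mul(mul(add(SZ, mul(Z, SSSZ)), add(Z, SZ)), SZ)))
  step 18: S(S(mul(mul(S(add(Z, mul(Z, SSSZ))), add(Z, SZ)), SZ)))
  step 19: S(S(mul(add(add(Z, SZ), mul(add(Z, mul(Z, SSSZ)), add(Z, SZ))), SZ)))
  step 20: S(S(mul(add(SZ, mul(add(Z, mul(Z, SSSZ)), add(Z, SZ))), SZ)))
  step 21: S(S(mul(S(add(Z, mul(add(Z, mul(Z, SSSZ)), add(Z, SZ)))), SZ)))
  step 22: S(S(add(SZ, mul(add(Z, mul(add(Z, mul(Z, SSSZ)), add(Z, SZ))), SZ))))
  step 23: S(S(S(add(Z, mul(add(Z, mul(add(Z, mul(Z, SSSZ)), add(Z, SZ))), SZ)))))
  step 24: S(S(S(mul(add(Z, mul(add(Z, mul(Z, SSSZ)), add(Z, SZ))), SZ))))
  step 25: S(S(S(mul(mul(add(Z, mul(Z, SSSZ)), add(Z, SZ)), SZ))))
  step 26: S(S(S(mul(mul(mul(Z, SSSZ), add(Z, SZ)), SZ))))
  step 27: S(S(S(mul(mul(Z, add(Z, SZ)), SZ))))
  step 28: S(S(S(mul(Z, SZ))))
  step 29: SSSZ

Term B:
  start: mul(add(add(SZ, SZ), add(Z, SZ)), SSZ)
  step 1: mul(add(S(add(Z, SZ)), add(Z, SZ)), SSZ)
  step 2: mul(S(add(add(Z, SZ), add(Z, SZ))), SSZ)
  step 3: add(SSZ, mul(add(add(Z, SZ), add(Z, SZ)), SSZ))
  step 4: S(add(SZ, mul(add(add(Z, SZ), add(Z, SZ)), SSZ)))
  step 5: S(S(add(Z, mul(add(add(Z, SZ), add(Z, SZ)), SSZ))))
  step 6: S(S(mul(add(add(Z, SZ), add(Z, SZ)), SSZ)))
  step 7: S(S(mul(add(SZ, add(Z, SZ)), SSZ)))
  step 8: S(S(mul(S(add(Z, add(Z, SZ))), SSZ)))
  step 9: S(S(add(SSZ, mul(add(Z, add(Z, SZ)), SSZ))))
  step 10: S(S(S(add(SZ, mul(add(Z, add(Z, SZ)), SSZ)))))
  step 11: S(S(S(S(add(Z, mul(add(Z, add(Z, SZ)), SSZ))))))
  step 12: S(S(S(S(mul(add(Z, add(Z, SZ)), SSZ)))))
  step 13: S(S(S(S(mul(add(Z, SZ), SSZ)))))
  step 14: S(S(S(S(mul(SZ, SSZ)))))
  step 15: S(S(S(S(add(SSZ, mul(Z, SSZ))))))
  step 16: S(S(S(S(S(add(SZ, mul(Z, SSZ)))))))
  step 17: S(S(S(S(S(S(add(Z, mul(Z, SSZ))))))))
  step 18: S(S(S(S(S(S(mul(Z, SSZ)))))))
  step 19: S^6(Z)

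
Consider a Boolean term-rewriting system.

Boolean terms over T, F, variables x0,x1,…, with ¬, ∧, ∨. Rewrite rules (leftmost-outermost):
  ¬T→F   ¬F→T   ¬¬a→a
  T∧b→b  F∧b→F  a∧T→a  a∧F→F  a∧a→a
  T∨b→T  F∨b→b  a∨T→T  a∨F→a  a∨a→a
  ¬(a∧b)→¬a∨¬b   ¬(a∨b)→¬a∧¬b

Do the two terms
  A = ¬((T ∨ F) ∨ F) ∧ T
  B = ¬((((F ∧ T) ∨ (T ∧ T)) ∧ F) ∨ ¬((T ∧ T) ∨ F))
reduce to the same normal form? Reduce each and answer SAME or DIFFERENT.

Answer: DIFFERENT — A ⇓ F, B ⇓ T

Working:
Term A:
  start: ¬((T ∨ F) ∨ F) ∧ T
  step 1: ¬((T ∨ F) ∨ F)
  step 2: ¬(T ∨ F) ∧ ¬F
  step 3: (¬T ∧ ¬F) ∧ ¬F
  step 4: (F ∧ ¬F) ∧ ¬F
  step 5: F ∧ ¬F
  step 6: F

Term B:
  start: ¬((((F ∧ T) ∨ (T ∧ T)) ∧ F) ∨ ¬((T ∧ T) ∨ F))
  step 1: ¬(((F ∧ T) ∨ (T ∧ T)) ∧ F) ∧ ¬¬((T ∧ T) ∨ F)
  step 2: (¬((F ∧ T) ∨ (T ∧ T)) ∨ ¬F) ∧ ¬¬((T ∧ T) ∨ F)
  step 3: ((¬(F ∧ T) ∧ ¬(T ∧ T)) ∨ ¬F) ∧ ¬¬((T ∧ T) ∨ F)
  step 4: (((¬F ∨ ¬T) ∧ ¬(T ∧ T)) ∨ ¬F) ∧ ¬¬((T ∧ T) ∨ F)
  step 5: (((T ∨ ¬T) ∧ ¬(T ∧ T)) ∨ ¬F) ∧ ¬¬((T ∧ T) ∨ F)
  step 6: ((T ∧ ¬(T ∧ T)) ∨ ¬F) ∧ ¬¬((T ∧ T) ∨ F)
  step 7: (¬(T ∧ T) ∨ ¬F) ∧ ¬¬((T ∧ T) ∨ F)
  step 8: ((¬T ∨ ¬T) ∨ ¬F) ∧ ¬¬((T ∧ T) ∨ F)
  step 9: (¬T ∨ ¬F) ∧ ¬¬((T ∧ T) ∨ F)
  step 10: (F ∨ ¬F) ∧ ¬¬((T ∧ T) ∨ F)
  step 11: ¬F ∧ ¬¬((T ∧ T) ∨ F)
  step 12: T ∧ ¬¬((T ∧ T) ∨ F)
  step 13: ¬¬((T ∧ T) ∨ F)
  step 14: (T ∧ T) ∨ F
  step 15: T ∧ T
  step 16: T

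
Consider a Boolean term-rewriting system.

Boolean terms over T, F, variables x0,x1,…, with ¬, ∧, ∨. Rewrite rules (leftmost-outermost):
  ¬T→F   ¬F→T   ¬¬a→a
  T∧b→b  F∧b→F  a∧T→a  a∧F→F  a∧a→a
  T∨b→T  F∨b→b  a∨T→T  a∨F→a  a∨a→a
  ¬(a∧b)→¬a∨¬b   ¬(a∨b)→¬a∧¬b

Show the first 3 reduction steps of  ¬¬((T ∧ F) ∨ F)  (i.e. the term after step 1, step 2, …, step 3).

  start: ¬¬((T ∧ F) ∨ F)
  step 1: (T ∧ F) ∨ F
  step 2: T ∧ F
  step 3: F

Answer: after 3 steps: F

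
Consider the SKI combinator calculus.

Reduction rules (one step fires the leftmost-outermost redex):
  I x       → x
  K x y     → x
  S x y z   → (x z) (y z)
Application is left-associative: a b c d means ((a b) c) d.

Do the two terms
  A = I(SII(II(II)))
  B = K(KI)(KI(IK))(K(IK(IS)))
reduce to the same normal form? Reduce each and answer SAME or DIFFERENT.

Term A:
  start: I(SII(II(II)))
  [1] SII(II(II))
  [2] I(II(II))(I(II(II)))
  [3] II(II)(I(II(II)))
  [4] I(II)(I(II(II)))
  [5] II(I(II(II)))
  [6] I(I(II(II)))
  [7] I(II(II))
  [8] II(II)
  [9] I(II)
  [10] II
  [11] I

Term B:
  start: K(KI)(KI(IK))(K(IK(IS)))
  [1] KI(K(IK(IS)))
  [2] I

Answer: SAME — A ⇓ I, B ⇓ I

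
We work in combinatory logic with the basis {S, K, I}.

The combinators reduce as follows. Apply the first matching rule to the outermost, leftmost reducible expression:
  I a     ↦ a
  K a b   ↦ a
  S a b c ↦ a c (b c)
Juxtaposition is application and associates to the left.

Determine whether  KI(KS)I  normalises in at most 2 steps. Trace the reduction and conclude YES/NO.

Answer: YES — reaches normal form I in 2 ≤ 2 steps

Working:
  start: KI(KS)I
  step 1: II
  step 2: I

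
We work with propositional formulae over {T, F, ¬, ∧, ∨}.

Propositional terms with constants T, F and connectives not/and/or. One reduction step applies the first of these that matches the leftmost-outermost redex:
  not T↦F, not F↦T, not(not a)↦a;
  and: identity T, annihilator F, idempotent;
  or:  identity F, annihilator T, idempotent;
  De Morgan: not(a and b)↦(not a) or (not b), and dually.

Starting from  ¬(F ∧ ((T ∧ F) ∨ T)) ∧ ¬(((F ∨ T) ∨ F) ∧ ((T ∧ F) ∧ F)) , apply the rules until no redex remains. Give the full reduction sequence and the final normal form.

  start: ¬(F ∧ ((T ∧ F) ∨ T)) ∧ ¬(((F ∨ T) ∨ F) ∧ ((T ∧ F) ∧ F))
  step 1: (¬F ∨ ¬((T ∧ F) ∨ T)) ∧ ¬(((F ∨ T) ∨ F) ∧ ((T ∧ F) ∧ F))
  step 2: (T ∨ ¬((T ∧ F) ∨ T)) ∧ ¬(((F ∨ T) ∨ F) ∧ ((T ∧ F) ∧ F))
  step 3: T ∧ ¬(((F ∨ T) ∨ F) ∧ ((T ∧ F) ∧ F))
  step 4: ¬(((F ∨ T) ∨ F) ∧ ((T ∧ F) ∧ F))
  step 5: ¬((F ∨ T) ∨ F) ∨ ¬((T ∧ F) ∧ F)
  step 6: (¬(F ∨ T) ∧ ¬F) ∨ ¬((T ∧ F) ∧ F)
  step 7: ((¬F ∧ ¬T) ∧ ¬F) ∨ ¬((T ∧ F) ∧ F)
  step 8: ((T ∧ ¬T) ∧ ¬F) ∨ ¬((T ∧ F) ∧ F)
  step 9: (¬T ∧ ¬F) ∨ ¬((T ∧ F) ∧ F)
  step 10: (F ∧ ¬F) ∨ ¬((T ∧ F) ∧ F)
  step 11: F ∨ ¬((T ∧ F) ∧ F)
  step 12: ¬((T ∧ F) ∧ F)
  step 13: ¬(T ∧ F) ∨ ¬F
  step 14: (¬T ∨ ¬F) ∨ ¬F
  step 15: (F ∨ ¬F) ∨ ¬F
  step 16: ¬F ∨ ¬F
  step 17: ¬F
  step 18: T

Answer: normal form = T  (in 18 steps)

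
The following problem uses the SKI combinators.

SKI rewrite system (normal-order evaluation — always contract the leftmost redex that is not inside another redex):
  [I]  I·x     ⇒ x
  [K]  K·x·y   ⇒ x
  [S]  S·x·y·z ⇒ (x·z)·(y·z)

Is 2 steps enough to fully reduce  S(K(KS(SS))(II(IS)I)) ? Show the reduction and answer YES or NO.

Answer: YES — reaches normal form SS in 2 ≤ 2 steps

Reduction:
  start: S(K(KS(SS))(II(IS)I))
  step 1: S(KS(SS))
  step 2: SS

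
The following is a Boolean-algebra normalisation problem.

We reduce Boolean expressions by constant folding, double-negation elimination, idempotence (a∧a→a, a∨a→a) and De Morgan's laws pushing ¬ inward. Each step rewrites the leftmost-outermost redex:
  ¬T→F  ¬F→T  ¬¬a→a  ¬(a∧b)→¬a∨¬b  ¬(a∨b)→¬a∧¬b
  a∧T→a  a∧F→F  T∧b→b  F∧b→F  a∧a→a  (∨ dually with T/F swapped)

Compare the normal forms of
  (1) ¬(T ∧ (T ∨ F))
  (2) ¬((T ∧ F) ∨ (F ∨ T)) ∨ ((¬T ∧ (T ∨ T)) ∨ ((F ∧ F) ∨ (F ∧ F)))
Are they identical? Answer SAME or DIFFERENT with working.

Term A:
  start: ¬(T ∧ (T ∨ F))
  step 1: ¬T ∨ ¬(T ∨ F)
  step 2: F ∨ ¬(T ∨ F)
  step 3: ¬(T ∨ F)
  step 4: ¬T ∧ ¬F
  step 5: F ∧ ¬F
  step 6: F

Term B:
  start: ¬((T ∧ F) ∨ (F ∨ T)) ∨ ((¬T ∧ (T ∨ T)) ∨ ((F ∧ F) ∨ (F ∧ F)))
  step 1: (¬(T ∧ F) ∧ ¬(F ∨ T)) ∨ ((¬T ∧ (T ∨ T)) ∨ ((F ∧ F) ∨ (F ∧ F)))
  step 2: ((¬T ∨ ¬F) ∧ ¬(F ∨ T)) ∨ ((¬T ∧ (T ∨ T)) ∨ ((F ∧ F) ∨ (F ∧ F)))
  step 3: ((F ∨ ¬F) ∧ ¬(F ∨ T)) ∨ ((¬T ∧ (T ∨ T)) ∨ ((F ∧ F) ∨ (F ∧ F)))
  step 4: (¬F ∧ ¬(F ∨ T)) ∨ ((¬T ∧ (T ∨ T)) ∨ ((F ∧ F) ∨ (F ∧ F)))
  step 5: (T ∧ ¬(F ∨ T)) ∨ ((¬T ∧ (T ∨ T)) ∨ ((F ∧ F) ∨ (F ∧ F)))
  step 6: ¬(F ∨ T) ∨ ((¬T ∧ (T ∨ T)) ∨ ((F ∧ F) ∨ (F ∧ F)))
  step 7: (¬F ∧ ¬T) ∨ ((¬T ∧ (T ∨ T)) ∨ ((F ∧ F) ∨ (F ∧ F)))
  step 8: (T ∧ ¬T) ∨ ((¬T ∧ (T ∨ T)) ∨ ((F ∧ F) ∨ (F ∧ F)))
  step 9: ¬T ∨ ((¬T ∧ (T ∨ T)) ∨ ((F ∧ F) ∨ (F ∧ F)))
  step 10: F ∨ ((¬T ∧ (T ∨ T)) ∨ ((F ∧ F) ∨ (F ∧ F)))
  step 11: (¬T ∧ (T ∨ T)) ∨ ((F ∧ F) ∨ (F ∧ F))
  step 12: (F ∧ (T ∨ T)) ∨ ((F ∧ F) ∨ (F ∧ F))
  step 13: F ∨ ((F ∧ F) ∨ (F ∧ F))
  step 14: (F ∧ F) ∨ (F ∧ F)
  step 15: F ∧ F
  step 16: F

Answer: SAME — A ⇓ F, B ⇓ F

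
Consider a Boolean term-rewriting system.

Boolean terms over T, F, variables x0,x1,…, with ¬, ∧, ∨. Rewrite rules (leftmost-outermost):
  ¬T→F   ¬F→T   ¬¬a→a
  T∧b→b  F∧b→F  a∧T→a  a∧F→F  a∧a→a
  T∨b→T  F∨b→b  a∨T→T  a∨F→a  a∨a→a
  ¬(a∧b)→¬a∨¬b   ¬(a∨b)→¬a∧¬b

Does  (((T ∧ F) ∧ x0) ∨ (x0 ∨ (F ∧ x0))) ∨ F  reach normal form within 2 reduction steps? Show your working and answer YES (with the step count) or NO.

  start: (((T ∧ F) ∧ x0) ∨ (x0 ∨ (F ∧ x0))) ∨ F
  →1  ((T ∧ F) ∧ x0) ∨ (x0 ∨ (F ∧ x0))
  →2  (F ∧ x0) ∨ (x0 ∨ (F ∧ x0))

Answer: NO — after 2 steps the term is (F ∧ x0) ∨ (x0 ∨ (F ∧ x0)), not yet normal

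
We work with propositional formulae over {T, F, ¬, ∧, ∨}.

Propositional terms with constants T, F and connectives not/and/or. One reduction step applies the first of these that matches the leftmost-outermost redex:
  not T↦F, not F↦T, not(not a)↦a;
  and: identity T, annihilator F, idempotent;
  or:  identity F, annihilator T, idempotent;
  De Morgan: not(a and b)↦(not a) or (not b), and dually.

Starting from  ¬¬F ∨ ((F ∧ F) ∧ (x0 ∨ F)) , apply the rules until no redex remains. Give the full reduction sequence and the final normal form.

  start: ¬¬F ∨ ((F ∧ F) ∧ (x0 ∨ F))
  [1] F ∨ ((F ∧ F) ∧ (x0 ∨ F))
  [2] (F ∧ F) ∧ (x0 ∨ F)
  [3] F ∧ (x0 ∨ F)
  [4] F

Answer: normal form = F  (in 4 steps)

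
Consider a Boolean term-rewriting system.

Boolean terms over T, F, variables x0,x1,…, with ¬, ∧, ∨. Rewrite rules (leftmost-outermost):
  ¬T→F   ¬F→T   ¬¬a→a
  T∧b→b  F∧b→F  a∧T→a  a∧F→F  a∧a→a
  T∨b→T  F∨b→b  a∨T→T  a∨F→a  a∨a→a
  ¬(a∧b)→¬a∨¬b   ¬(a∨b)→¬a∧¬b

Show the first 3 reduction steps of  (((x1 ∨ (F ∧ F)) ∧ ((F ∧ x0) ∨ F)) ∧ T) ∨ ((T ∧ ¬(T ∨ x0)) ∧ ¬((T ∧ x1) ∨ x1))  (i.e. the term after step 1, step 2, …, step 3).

Answer: after 3 steps: (x1 ∧ ((F ∧ x0) ∨ F)) ∨ ((T ∧ ¬(T ∨ x0)) ∧ ¬((T ∧ x1) ∨ x1))

Working:
  start: (((x1 ∨ (F ∧ F)) ∧ ((F ∧ x0) ∨ F)) ∧ T) ∨ ((T ∧ ¬(T ∨ x0)) ∧ ¬((T ∧ x1) ∨ x1))
  [1] ((x1 ∨ (F ∧ F)) ∧ ((F ∧ x0) ∨ F)) ∨ ((T ∧ ¬(T ∨ x0)) ∧ ¬((T ∧ x1) ∨ x1))
  [2] ((x1 ∨ F) ∧ ((F ∧ x0) ∨ F)) ∨ ((T ∧ ¬(T ∨ x0)) ∧ ¬((T ∧ x1) ∨ x1))
  [3] (x1 ∧ ((F ∧ x0) ∨ F)) ∨ ((T ∧ ¬(T ∨ x0)) ∧ ¬((T ∧ x1) ∨ x1))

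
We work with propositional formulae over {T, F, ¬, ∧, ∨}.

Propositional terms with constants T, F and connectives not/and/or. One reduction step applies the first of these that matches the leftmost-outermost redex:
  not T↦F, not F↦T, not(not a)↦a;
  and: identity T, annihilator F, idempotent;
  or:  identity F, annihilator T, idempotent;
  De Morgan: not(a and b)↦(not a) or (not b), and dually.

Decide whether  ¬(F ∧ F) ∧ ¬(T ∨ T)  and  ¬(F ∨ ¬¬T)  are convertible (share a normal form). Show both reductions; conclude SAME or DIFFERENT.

Term A:
  start: ¬(F ∧ F) ∧ ¬(T ∨ T)
  [1] (¬F ∨ ¬F) ∧ ¬(T ∨ T)
  [2] ¬F ∧ ¬(T ∨ T)
  [3] T ∧ ¬(T ∨ T)
  [4] ¬(T ∨ T)
  [5] ¬T ∧ ¬T
  [6] ¬T
  [7] F

Term B:
  start: ¬(F ∨ ¬¬T)
  [1] ¬F ∧ ¬¬¬T
  [2] T ∧ ¬¬¬T
  [3] ¬¬¬T
  [4] ¬T
  [5] F

Answer: SAME — A ⇓ F, B ⇓ F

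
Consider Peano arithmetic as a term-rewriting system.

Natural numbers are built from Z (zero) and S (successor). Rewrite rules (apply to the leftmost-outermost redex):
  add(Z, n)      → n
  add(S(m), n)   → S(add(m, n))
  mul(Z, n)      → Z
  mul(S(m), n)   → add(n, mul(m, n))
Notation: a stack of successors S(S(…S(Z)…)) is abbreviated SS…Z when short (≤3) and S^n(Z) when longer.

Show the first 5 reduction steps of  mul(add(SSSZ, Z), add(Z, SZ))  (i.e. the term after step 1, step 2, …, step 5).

Answer: after 5 steps: S(mul(add(SSZ, Z), add(Z, SZ)))

Derivation:
  start: mul(add(SSSZ, Z), add(Z, SZ))
  step 1: mul(S(add(SSZ, Z)), add(Z, SZ))
  step 2: add(add(Z, SZ), mul(add(SSZ, Z), add(Z, SZ)))
  step 3: add(SZ, mul(add(SSZ, Z), add(Z, SZ)))
  step 4: S(add(Z, mul(add(SSZ, Z), add(Z, SZ))))
  step 5: S(mul(add(SSZ, Z), add(Z, SZ)))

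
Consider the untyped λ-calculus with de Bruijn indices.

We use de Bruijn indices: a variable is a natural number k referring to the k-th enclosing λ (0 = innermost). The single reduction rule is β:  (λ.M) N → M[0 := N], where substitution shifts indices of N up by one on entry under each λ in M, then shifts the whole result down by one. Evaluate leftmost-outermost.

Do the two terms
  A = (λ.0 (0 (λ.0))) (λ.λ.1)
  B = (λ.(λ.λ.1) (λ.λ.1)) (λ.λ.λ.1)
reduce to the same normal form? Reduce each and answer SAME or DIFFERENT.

Term A:
  start: (λ.0 (0 (λ.0))) (λ.λ.1)
  →1  (λ.λ.1) ((λ.λ.1) (λ.0))
  →2  λ.(λ.λ.1) (λ.0)
  →3  λ.λ.λ.0

Term B:
  start: (λ.(λ.λ.1) (λ.λ.1)) (λ.λ.λ.1)
  →1  (λ.λ.1) (λ.λ.1)
  →2  λ.λ.λ.1

Answer: DIFFERENT — A ⇓ λ.λ.λ.0, B ⇓ λ.λ.λ.1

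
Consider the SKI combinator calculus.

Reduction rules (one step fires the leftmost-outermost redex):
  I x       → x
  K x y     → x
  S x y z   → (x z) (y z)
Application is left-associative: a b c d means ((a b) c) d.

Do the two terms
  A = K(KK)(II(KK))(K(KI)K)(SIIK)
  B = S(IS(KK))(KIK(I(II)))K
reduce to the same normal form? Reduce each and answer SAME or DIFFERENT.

Term A:
  start: K(KK)(II(KK))(K(KI)K)(SIIK)
  →1  KK(K(KI)K)(SIIK)
  →2  K(SIIK)
  →3  K(IK(IK))
  →4  K(K(IK))
  →5  K(KK)

Term B:
  start: S(IS(KK))(KIK(I(II)))K
  →1  IS(KK)K(KIK(I(II))K)
  →2  S(KK)K(KIK(I(II))K)
  →3  KK(KIK(I(II))K)(K(KIK(I(II))K))
  →4  K(K(KIK(I(II))K))
  →5  K(K(I(I(II))K))
  →6  K(K(I(II)K))
  →7  K(K(IIK))
  →8  K(K(IK))
  →9  K(KK)

Answer: SAME — A ⇓ K(KK), B ⇓ K(KK)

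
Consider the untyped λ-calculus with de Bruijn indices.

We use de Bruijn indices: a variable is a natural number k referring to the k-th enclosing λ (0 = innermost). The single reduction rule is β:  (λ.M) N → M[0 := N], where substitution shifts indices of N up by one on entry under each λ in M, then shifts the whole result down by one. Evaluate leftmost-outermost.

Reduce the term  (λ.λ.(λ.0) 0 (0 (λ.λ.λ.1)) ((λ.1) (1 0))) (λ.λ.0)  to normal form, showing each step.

Answer: normal form = λ.0 (0 (λ.λ.λ.1)) 0  (in 3 steps)

Working:
  start: (λ.λ.(λ.0) 0 (0 (λ.λ.λ.1)) ((λ.1) (1 0))) (λ.λ.0)
  step 1: λ.(λ.0) 0 (0 (λ.λ.λ.1)) ((λ.1) ((λ.λ.0) 0))
  step 2: λ.0 (0 (λ.λ.λ.1)) ((λ.1) ((λ.λ.0) 0))
  step 3: λ.0 (0 (λ.λ.λ.1)) 0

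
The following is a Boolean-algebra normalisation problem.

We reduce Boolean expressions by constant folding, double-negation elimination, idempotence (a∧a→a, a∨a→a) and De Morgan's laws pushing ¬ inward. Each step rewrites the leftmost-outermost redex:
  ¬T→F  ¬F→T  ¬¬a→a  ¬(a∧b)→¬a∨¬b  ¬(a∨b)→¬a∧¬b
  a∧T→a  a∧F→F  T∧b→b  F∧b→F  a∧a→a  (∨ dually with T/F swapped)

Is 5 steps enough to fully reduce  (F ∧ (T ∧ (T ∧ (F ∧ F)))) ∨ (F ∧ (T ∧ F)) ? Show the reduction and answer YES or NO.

  start: (F ∧ (T ∧ (T ∧ (F ∧ F)))) ∨ (F ∧ (T ∧ F))
  [1] F ∨ (F ∧ (T ∧ F))
  [2] F ∧ (T ∧ F)
  [3] F

Answer: YES — reaches normal form F in 3 ≤ 5 steps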